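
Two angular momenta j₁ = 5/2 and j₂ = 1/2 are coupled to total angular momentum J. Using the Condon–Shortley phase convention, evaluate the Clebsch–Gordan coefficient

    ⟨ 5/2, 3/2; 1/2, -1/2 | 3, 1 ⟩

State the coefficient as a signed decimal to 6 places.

+√(1/3) ≈ +0.577350

j₁+j₂−J=0  J+j₁−j₂=5  J−j₁+j₂=1  j₁+j₂+J+1=7
(j₁±m₁, j₂±m₂, J±M) = (4,1,0,1,4,2)
P² = 192
sum k=0..0:
  [0] +1/24 = 1/24
S = 1/24
C² = P²·S² = 1/3 ; C = +0.577350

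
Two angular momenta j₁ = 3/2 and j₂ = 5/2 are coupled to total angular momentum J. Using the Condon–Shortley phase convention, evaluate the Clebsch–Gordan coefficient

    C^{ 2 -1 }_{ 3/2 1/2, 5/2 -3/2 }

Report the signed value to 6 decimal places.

+√(1/42) = +0.154303

√[5·2!1!3!/7! · 2!1!1!4!1!3!] = √(24/7)
  +(−1)^0/∏(0,2,1,1,0,2)! = 1/4  (running 1/4)
  +(−1)^1/∏(1,1,0,0,1,3)! = -1/6  (running 1/12)
⟨..|..⟩ = √(24/7)·(1/12) = +0.154303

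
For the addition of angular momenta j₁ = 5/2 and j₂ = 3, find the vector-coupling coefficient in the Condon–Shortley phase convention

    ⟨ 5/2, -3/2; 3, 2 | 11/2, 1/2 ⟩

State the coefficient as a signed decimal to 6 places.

j₁+j₂−J=0  J+j₁−j₂=5  J−j₁+j₂=6  j₁+j₂+J+1=12
(j₁±m₁, j₂±m₂, J±M) = (1,4,5,1,6,5)
P² = 41472000/77
sum k=0..0:
  [0] +1/2880 = 1/2880
S = 1/2880
C² = P²·S² = 5/77 ; C = +0.254824

+√(5/77) = +0.254824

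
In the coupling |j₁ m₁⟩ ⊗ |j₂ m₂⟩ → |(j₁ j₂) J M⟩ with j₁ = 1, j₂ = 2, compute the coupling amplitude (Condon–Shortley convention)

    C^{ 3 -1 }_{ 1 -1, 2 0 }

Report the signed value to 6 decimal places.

triangle: 0!·2!·4!/7! = 48/5040
(j±m)!: 0!·2!·2!·2!·2!·4! = 384
prefactor² = (2J+1)·Δ·N² = 128/5
  k=0: +1/(0!·0!·2!·2!·0!·2!) = 1/8
Σ = 1/8  ⇒  CG² = 128/5·1/8² = 2/5
CG = +√(2/5) = +0.632456

+√(2/5) = +0.632456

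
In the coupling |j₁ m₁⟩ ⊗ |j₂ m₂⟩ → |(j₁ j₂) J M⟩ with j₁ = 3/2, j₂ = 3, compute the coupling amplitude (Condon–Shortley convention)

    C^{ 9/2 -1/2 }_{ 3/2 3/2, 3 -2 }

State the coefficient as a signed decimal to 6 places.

√[10·0!3!6!/10! · 3!0!1!5!4!5!] = √(172800/7)
  +(−1)^0/∏(0,0,0,1,3,5)! = 1/720  (running 1/720)
⟨..|..⟩ = √(172800/7)·(1/720) = +0.218218

+√(1/21) ≈ +0.218218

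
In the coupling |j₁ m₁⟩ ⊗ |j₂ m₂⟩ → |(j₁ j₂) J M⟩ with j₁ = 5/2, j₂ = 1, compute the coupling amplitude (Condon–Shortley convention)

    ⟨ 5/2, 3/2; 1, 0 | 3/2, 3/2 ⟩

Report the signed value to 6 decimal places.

-0.516398

√[4·2!3!0!/6! · 4!1!1!1!3!0!] = √(48/5)
  +(−1)^1/∏(1,1,0,0,3,0)! = -1/6  (running -1/6)
⟨..|..⟩ = √(48/5)·(-1/6) = -0.516398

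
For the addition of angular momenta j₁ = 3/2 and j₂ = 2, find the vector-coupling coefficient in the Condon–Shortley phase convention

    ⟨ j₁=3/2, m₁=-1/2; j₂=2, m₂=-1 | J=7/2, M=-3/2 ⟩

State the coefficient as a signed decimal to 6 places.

√[8·0!3!4!/8! · 1!2!1!3!2!5!] = √(576/7)
  +(−1)^0/∏(0,0,2,1,1,3)! = 1/12  (running 1/12)
⟨..|..⟩ = √(576/7)·(1/12) = +0.755929

+√(4/7) ≈ +0.755929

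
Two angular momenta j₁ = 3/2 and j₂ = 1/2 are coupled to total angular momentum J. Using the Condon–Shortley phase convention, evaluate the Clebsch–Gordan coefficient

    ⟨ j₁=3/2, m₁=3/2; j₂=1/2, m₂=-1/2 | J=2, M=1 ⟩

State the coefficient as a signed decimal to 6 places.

j₁+j₂−J=0  J+j₁−j₂=3  J−j₁+j₂=1  j₁+j₂+J+1=5
(j₁±m₁, j₂±m₂, J±M) = (3,0,0,1,3,1)
P² = 9
sum k=0..0:
  [0] +1/6 = 1/6
S = 1/6
C² = P²·S² = 1/4 ; C = +0.500000

+√(1/4) ≈ +0.500000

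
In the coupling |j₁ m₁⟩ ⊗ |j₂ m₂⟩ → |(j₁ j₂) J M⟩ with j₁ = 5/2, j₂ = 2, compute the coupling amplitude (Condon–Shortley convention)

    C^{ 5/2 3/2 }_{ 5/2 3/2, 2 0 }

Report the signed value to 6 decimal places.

−√(1/70) ≈ -0.119523

j₁+j₂−J=2  J+j₁−j₂=3  J−j₁+j₂=2  j₁+j₂+J+1=8
(j₁±m₁, j₂±m₂, J±M) = (4,1,2,2,4,1)
P² = 288/35
sum k=0..1:
  [0] +1/8 = 1/8
  [1] −1/6 = -1/6
S = -1/24
C² = P²·S² = 1/70 ; C = -0.119523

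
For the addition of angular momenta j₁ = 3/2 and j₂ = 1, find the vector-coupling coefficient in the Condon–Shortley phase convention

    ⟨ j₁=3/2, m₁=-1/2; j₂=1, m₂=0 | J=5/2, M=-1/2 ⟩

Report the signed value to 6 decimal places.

+√(3/5) ≈ +0.774597

j₁+j₂−J=0  J+j₁−j₂=3  J−j₁+j₂=2  j₁+j₂+J+1=6
(j₁±m₁, j₂±m₂, J±M) = (1,2,1,1,2,3)
P² = 12/5
sum k=0..0:
  [0] +1/2 = 1/2
S = 1/2
C² = P²·S² = 3/5 ; C = +0.774597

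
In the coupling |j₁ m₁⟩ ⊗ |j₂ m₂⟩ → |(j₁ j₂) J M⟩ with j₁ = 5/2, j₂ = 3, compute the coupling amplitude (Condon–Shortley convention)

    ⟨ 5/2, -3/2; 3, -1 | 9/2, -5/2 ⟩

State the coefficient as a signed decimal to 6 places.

−√(10/99) = -0.317821

√[10·1!4!5!/11! · 1!4!2!4!2!7!] = √(92160/11)
  +(−1)^0/∏(0,1,4,2,0,3)! = 1/288  (running 1/288)
  +(−1)^1/∏(1,0,3,1,1,4)! = -1/144  (running -1/288)
⟨..|..⟩ = √(92160/11)·(-1/288) = -0.317821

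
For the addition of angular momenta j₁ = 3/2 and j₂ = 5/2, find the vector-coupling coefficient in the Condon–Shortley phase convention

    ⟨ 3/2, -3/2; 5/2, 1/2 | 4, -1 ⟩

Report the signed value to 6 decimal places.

+√(5/28) = +0.422577

triangle: 0!*3!*5!/9! = 720/362880
(j±m)!: 0!*3!*3!*2!*3!*5! = 51840
prefactor² = (2J+1)*Δ*N² = 6480/7
  k=0: +1/(0!*0!*3!*3!*0!*2!) = 1/72
Σ = 1/72  ⇒  CG² = 6480/7*1/72² = 5/28
CG = +√(5/28) = +0.422577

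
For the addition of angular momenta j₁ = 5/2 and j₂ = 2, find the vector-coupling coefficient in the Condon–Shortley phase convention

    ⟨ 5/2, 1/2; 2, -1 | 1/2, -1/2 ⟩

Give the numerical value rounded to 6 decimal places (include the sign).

-0.365148  (= −√(2/15))

triangle: 4!·1!·0!/6! = 24/720
(j±m)!: 3!·2!·1!·3!·0!·1! = 72
prefactor² = (2J+1)·Δ·N² = 24/5
  k=1: −1/(1!·3!·1!·0!·0!·0!) = -1/6
Σ = -1/6  ⇒  CG² = 24/5·(-1/6)² = 2/15
CG = −√(2/15) = -0.365148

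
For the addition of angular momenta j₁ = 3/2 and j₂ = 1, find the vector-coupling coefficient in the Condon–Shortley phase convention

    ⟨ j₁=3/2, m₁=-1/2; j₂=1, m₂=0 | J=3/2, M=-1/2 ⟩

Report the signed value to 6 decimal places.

√[4·1!2!1!/5! · 1!2!1!1!1!2!] = √(4/15)
  +(−1)^0/∏(0,1,2,1,0,0)! = 1/2  (running 1/2)
  +(−1)^1/∏(1,0,1,0,1,1)! = -1  (running -1/2)
⟨..|..⟩ = √(4/15)·(-1/2) = -0.258199

-0.258199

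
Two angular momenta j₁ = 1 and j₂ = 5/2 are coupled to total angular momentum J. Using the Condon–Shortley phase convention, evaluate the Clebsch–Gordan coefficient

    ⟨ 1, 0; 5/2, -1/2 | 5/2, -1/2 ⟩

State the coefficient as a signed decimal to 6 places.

√[6·1!1!4!/7! · 1!1!2!3!2!3!] = √(144/35)
  +(−1)^0/∏(0,1,1,2,0,2)! = 1/4  (running 1/4)
  +(−1)^1/∏(1,0,0,1,1,3)! = -1/6  (running 1/12)
⟨..|..⟩ = √(144/35)·(1/12) = +0.169031

+√(1/35) = +0.169031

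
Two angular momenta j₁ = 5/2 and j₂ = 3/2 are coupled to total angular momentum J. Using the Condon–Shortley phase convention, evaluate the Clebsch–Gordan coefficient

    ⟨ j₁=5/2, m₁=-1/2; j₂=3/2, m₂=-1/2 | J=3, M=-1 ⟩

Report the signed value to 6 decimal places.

+0.129099

j₁+j₂−J=1  J+j₁−j₂=4  J−j₁+j₂=2  j₁+j₂+J+1=8
(j₁±m₁, j₂±m₂, J±M) = (2,3,1,2,2,4)
P² = 48/5
sum k=0..1:
  [0] +1/6 = 1/6
  [1] −1/8 = -1/8
S = 1/24
C² = P²·S² = 1/60 ; C = +0.129099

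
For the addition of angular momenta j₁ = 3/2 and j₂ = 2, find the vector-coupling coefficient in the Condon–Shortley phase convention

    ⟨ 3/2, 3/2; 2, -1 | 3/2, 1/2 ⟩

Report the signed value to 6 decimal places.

+0.632456

j₁+j₂−J=2  J+j₁−j₂=1  J−j₁+j₂=2  j₁+j₂+J+1=6
(j₁±m₁, j₂±m₂, J±M) = (3,0,1,3,2,1)
P² = 8/5
sum k=0..0:
  [0] +1/2 = 1/2
S = 1/2
C² = P²·S² = 2/5 ; C = +0.632456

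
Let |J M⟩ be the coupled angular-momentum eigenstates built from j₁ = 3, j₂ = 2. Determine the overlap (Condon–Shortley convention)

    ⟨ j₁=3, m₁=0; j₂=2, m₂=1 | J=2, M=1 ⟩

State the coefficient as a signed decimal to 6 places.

+√(2/7) ≈ +0.534522

j₁+j₂−J=3  J+j₁−j₂=3  J−j₁+j₂=1  j₁+j₂+J+1=8
(j₁±m₁, j₂±m₂, J±M) = (3,3,3,1,3,1)
P² = 81/14
sum k=2..3:
  [2] +1/4 = 1/4
  [3] −1/36 = -1/36
S = 2/9
C² = P²·S² = 2/7 ; C = +0.534522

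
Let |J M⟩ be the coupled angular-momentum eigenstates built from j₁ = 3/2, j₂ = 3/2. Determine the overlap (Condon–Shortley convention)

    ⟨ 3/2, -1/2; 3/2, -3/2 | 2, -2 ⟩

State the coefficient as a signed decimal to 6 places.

+√(1/2) ≈ +0.707107

√[5·1!2!2!/6! · 1!2!0!3!0!4!] = √(8)
  +(−1)^0/∏(0,1,2,0,0,2)! = 1/4  (running 1/4)
⟨..|..⟩ = √(8)·(1/4) = +0.707107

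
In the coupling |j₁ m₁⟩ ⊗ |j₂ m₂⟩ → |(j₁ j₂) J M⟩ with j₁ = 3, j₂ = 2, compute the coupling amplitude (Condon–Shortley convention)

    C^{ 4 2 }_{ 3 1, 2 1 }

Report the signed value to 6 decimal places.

-0.188982  (= −√(1/28))

√[9·1!5!3!/10! · 4!2!3!1!6!2!] = √(5184/7)
  +(−1)^0/∏(0,1,2,3,3,0)! = 1/72  (running 1/72)
  +(−1)^1/∏(1,0,1,2,4,1)! = -1/48  (running -1/144)
⟨..|..⟩ = √(5184/7)·(-1/144) = -0.188982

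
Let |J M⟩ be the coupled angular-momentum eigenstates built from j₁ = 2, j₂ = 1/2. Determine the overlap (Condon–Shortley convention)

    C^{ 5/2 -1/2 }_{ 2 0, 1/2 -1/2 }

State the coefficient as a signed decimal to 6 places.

+0.774597

triangle: 0!·4!·1!/6! = 24/720
(j±m)!: 2!·2!·0!·1!·2!·3! = 48
prefactor² = (2J+1)·Δ·N² = 48/5
  k=0: +1/(0!·0!·2!·0!·2!·1!) = 1/4
Σ = 1/4  ⇒  CG² = 48/5·1/4² = 3/5
CG = +√(3/5) = +0.774597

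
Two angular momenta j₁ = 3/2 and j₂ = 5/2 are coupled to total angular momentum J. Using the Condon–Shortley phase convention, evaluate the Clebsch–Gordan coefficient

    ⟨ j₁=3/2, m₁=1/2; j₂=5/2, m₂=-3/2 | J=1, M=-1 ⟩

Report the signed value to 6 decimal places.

−√(3/10) = -0.547723

√[3·3!0!2!/6! · 2!1!1!4!0!2!] = √(24/5)
  +(−1)^1/∏(1,2,0,0,0,2)! = -1/4  (running -1/4)
⟨..|..⟩ = √(24/5)·(-1/4) = -0.547723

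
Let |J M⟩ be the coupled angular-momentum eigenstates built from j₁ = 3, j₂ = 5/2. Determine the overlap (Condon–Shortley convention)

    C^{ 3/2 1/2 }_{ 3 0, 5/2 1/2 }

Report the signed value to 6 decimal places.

+√(4/35) ≈ +0.338062

triangle: 4!×2!×1!/8! = 48/40320
(j±m)!: 3!×3!×3!×2!×2!×1! = 864
prefactor² = (2J+1)×Δ×N² = 144/35
  k=2: +1/(2!×2!×1!×1!×1!×0!) = 1/4
  k=3: −1/(3!×1!×0!×0!×2!×1!) = -1/12
Σ = 1/6  ⇒  CG² = 144/35×1/6² = 4/35
CG = +√(4/35) = +0.338062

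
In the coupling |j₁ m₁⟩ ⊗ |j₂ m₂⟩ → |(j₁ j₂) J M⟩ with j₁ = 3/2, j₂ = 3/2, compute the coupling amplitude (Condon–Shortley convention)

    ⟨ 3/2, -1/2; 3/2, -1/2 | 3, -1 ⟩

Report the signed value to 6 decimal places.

j₁+j₂−J=0  J+j₁−j₂=3  J−j₁+j₂=3  j₁+j₂+J+1=7
(j₁±m₁, j₂±m₂, J±M) = (1,2,1,2,2,4)
P² = 48/5
sum k=0..0:
  [0] +1/4 = 1/4
S = 1/4
C² = P²·S² = 3/5 ; C = +0.774597

+0.774597  (= +√(3/5))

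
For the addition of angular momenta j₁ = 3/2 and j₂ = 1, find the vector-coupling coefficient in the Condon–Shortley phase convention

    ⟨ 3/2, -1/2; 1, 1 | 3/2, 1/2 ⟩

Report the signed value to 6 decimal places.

√[4·1!2!1!/5! · 1!2!2!0!2!1!] = √(8/15)
  +(−1)^1/∏(1,0,1,1,1,0)! = -1  (running -1)
⟨..|..⟩ = √(8/15)·(-1) = -0.730297

−√(8/15) ≈ -0.730297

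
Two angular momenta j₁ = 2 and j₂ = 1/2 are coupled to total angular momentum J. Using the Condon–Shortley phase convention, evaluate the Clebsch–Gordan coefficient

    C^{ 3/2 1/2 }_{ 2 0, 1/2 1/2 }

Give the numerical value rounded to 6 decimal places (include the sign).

-0.632456

√[4·1!3!0!/5! · 2!2!1!0!2!1!] = √(8/5)
  +(−1)^1/∏(1,0,1,0,2,0)! = -1/2  (running -1/2)
⟨..|..⟩ = √(8/5)·(-1/2) = -0.632456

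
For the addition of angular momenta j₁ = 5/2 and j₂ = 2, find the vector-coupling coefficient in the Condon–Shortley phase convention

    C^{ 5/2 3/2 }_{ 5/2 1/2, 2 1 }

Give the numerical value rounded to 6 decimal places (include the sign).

−√(6/35) ≈ -0.414039

√[6·2!3!2!/8! · 3!2!3!1!4!1!] = √(216/35)
  +(−1)^1/∏(1,1,1,2,2,0)! = -1/4  (running -1/4)
  +(−1)^2/∏(2,0,0,1,3,1)! = 1/12  (running -1/6)
⟨..|..⟩ = √(216/35)·(-1/6) = -0.414039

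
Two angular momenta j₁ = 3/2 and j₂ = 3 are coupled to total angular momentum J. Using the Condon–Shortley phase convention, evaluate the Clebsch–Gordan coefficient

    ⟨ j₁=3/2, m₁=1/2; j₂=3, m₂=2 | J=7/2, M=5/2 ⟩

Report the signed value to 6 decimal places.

j₁+j₂−J=1  J+j₁−j₂=2  J−j₁+j₂=5  j₁+j₂+J+1=9
(j₁±m₁, j₂±m₂, J±M) = (2,1,5,1,6,1)
P² = 6400/7
sum k=0..1:
  [0] +1/120 = 1/120
  [1] −1/48 = -1/48
S = -1/80
C² = P²·S² = 1/7 ; C = -0.377964

−√(1/7) = -0.377964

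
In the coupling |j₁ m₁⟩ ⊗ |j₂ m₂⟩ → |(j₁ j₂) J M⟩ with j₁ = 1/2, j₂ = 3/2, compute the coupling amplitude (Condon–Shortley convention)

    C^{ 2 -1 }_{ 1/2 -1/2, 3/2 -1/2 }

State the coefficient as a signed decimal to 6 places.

triangle: 0!*1!*3!/5! = 6/120
(j±m)!: 0!*1!*1!*2!*1!*3! = 12
prefactor² = (2J+1)*Δ*N² = 3
  k=0: +1/(0!*0!*1!*1!*0!*2!) = 1/2
Σ = 1/2  ⇒  CG² = 3*1/2² = 3/4
CG = +√(3/4) = +0.866025

+√(3/4) ≈ +0.866025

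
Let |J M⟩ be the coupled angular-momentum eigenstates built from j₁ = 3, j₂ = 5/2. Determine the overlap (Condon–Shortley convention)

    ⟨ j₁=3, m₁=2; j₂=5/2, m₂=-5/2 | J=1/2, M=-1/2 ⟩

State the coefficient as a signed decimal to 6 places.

+0.218218

√[2·5!1!0!/7! · 5!1!0!5!0!1!] = √(4800/7)
  +(−1)^0/∏(0,5,1,0,0,0)! = 1/120  (running 1/120)
⟨..|..⟩ = √(4800/7)·(1/120) = +0.218218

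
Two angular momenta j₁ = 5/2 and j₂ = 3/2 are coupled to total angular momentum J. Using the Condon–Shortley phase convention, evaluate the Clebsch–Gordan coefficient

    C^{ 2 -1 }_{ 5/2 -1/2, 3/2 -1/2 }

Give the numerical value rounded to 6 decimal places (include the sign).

-0.545545  (= −√(25/84))

√[5·2!3!1!/7! · 2!3!1!2!1!3!] = √(12/7)
  +(−1)^0/∏(0,2,3,1,0,0)! = 1/12  (running 1/12)
  +(−1)^1/∏(1,1,2,0,1,1)! = -1/2  (running -5/12)
⟨..|..⟩ = √(12/7)·(-5/12) = -0.545545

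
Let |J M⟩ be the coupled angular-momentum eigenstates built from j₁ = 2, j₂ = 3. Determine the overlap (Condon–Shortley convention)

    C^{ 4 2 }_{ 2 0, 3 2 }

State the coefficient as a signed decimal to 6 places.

-0.585540  (= −√(12/35))

j₁+j₂−J=1  J+j₁−j₂=3  J−j₁+j₂=5  j₁+j₂+J+1=10
(j₁±m₁, j₂±m₂, J±M) = (2,2,5,1,6,2)
P² = 8640/7
sum k=0..1:
  [0] +1/240 = 1/240
  [1] −1/48 = -1/48
S = -1/60
C² = P²·S² = 12/35 ; C = -0.585540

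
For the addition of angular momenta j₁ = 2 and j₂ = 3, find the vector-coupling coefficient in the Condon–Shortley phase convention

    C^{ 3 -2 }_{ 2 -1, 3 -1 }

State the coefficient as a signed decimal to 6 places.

-0.500000  (= −√(1/4))

triangle: 2!*2!*4!/9! = 96/362880
(j±m)!: 1!*3!*2!*4!*1!*5! = 34560
prefactor² = (2J+1)*Δ*N² = 64
  k=1: −1/(1!*1!*2!*1!*0!*3!) = -1/12
  k=2: +1/(2!*0!*1!*0!*1!*4!) = 1/48
Σ = -1/16  ⇒  CG² = 64*(-1/16)² = 1/4
CG = −√(1/4) = -0.500000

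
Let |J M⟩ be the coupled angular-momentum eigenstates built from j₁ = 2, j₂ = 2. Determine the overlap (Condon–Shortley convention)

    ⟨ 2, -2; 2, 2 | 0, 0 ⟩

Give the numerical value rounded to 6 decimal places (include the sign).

+√(1/5) ≈ +0.447214

j₁+j₂−J=4  J+j₁−j₂=0  J−j₁+j₂=0  j₁+j₂+J+1=5
(j₁±m₁, j₂±m₂, J±M) = (0,4,4,0,0,0)
P² = 576/5
sum k=4..4:
  [4] +1/24 = 1/24
S = 1/24
C² = P²·S² = 1/5 ; C = +0.447214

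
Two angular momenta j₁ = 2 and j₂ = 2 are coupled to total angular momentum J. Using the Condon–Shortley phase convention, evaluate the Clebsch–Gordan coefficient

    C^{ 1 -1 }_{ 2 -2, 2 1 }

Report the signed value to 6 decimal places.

j₁+j₂−J=3  J+j₁−j₂=1  J−j₁+j₂=1  j₁+j₂+J+1=6
(j₁±m₁, j₂±m₂, J±M) = (0,4,3,1,0,2)
P² = 36/5
sum k=3..3:
  [3] −1/6 = -1/6
S = -1/6
C² = P²·S² = 1/5 ; C = -0.447214

−√(1/5) ≈ -0.447214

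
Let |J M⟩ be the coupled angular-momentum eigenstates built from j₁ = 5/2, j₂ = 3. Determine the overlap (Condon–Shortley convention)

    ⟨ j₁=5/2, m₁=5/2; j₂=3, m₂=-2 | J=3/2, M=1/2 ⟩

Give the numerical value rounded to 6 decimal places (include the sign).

+0.487950  (= +√(5/21))

√[4·4!1!2!/8! · 5!0!1!5!2!1!] = √(960/7)
  +(−1)^0/∏(0,4,0,1,1,1)! = 1/24  (running 1/24)
⟨..|..⟩ = √(960/7)·(1/24) = +0.487950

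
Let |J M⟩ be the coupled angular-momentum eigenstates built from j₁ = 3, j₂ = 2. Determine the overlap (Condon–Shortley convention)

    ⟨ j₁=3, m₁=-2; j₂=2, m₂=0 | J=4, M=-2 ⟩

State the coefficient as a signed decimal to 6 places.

-0.585540

√[9·1!5!3!/10! · 1!5!2!2!2!6!] = √(8640/7)
  +(−1)^0/∏(0,1,5,2,0,1)! = 1/240  (running 1/240)
  +(−1)^1/∏(1,0,4,1,1,2)! = -1/48  (running -1/60)
⟨..|..⟩ = √(8640/7)·(-1/60) = -0.585540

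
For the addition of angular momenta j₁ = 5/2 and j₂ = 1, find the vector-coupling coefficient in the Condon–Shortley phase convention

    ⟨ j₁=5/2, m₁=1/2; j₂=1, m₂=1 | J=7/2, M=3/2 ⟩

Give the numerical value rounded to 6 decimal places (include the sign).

+0.690066

j₁+j₂−J=0  J+j₁−j₂=5  J−j₁+j₂=2  j₁+j₂+J+1=8
(j₁±m₁, j₂±m₂, J±M) = (3,2,2,0,5,2)
P² = 1920/7
sum k=0..0:
  [0] +1/24 = 1/24
S = 1/24
C² = P²·S² = 10/21 ; C = +0.690066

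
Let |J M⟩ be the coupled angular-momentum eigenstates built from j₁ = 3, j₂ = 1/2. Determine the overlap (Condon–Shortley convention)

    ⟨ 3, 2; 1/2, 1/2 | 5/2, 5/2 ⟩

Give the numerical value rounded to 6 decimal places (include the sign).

-0.377964  (= −√(1/7))

√[6·1!5!0!/7! · 5!1!1!0!5!0!] = √(14400/7)
  +(−1)^1/∏(1,0,0,0,5,0)! = -1/120  (running -1/120)
⟨..|..⟩ = √(14400/7)·(-1/120) = -0.377964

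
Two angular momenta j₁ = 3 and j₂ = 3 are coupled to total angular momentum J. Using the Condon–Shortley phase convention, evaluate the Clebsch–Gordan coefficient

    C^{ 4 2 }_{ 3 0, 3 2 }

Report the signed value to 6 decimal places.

triangle: 2!×4!×4!/11! = 1152/39916800
(j±m)!: 3!×3!×5!×1!×6!×2! = 6220800
prefactor² = (2J+1)×Δ×N² = 124416/77
  k=1: −1/(1!×1!×2!×4!×2!×0!) = -1/96
  k=2: +1/(2!×0!×1!×3!×3!×1!) = 1/72
Σ = 1/288  ⇒  CG² = 124416/77×1/288² = 3/154
CG = +√(3/154) = +0.139573

+0.139573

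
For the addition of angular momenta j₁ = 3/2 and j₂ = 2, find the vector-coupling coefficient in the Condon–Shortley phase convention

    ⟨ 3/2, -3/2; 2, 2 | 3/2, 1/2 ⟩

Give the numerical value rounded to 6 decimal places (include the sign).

triangle: 2!×1!×2!/6! = 4/720
(j±m)!: 0!×3!×4!×0!×2!×1! = 288
prefactor² = (2J+1)×Δ×N² = 32/5
  k=2: +1/(2!×0!×1!×2!×0!×0!) = 1/4
Σ = 1/4  ⇒  CG² = 32/5×1/4² = 2/5
CG = +√(2/5) = +0.632456

+0.632456  (= +√(2/5))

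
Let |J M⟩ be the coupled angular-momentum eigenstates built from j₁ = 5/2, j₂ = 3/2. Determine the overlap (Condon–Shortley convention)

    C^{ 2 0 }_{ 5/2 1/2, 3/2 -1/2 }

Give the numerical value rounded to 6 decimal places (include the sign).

j₁+j₂−J=2  J+j₁−j₂=3  J−j₁+j₂=1  j₁+j₂+J+1=7
(j₁±m₁, j₂±m₂, J±M) = (3,2,1,2,2,2)
P² = 8/7
sum k=0..1:
  [0] +1/4 = 1/4
  [1] −1/2 = -1/2
S = -1/4
C² = P²·S² = 1/14 ; C = -0.267261

-0.267261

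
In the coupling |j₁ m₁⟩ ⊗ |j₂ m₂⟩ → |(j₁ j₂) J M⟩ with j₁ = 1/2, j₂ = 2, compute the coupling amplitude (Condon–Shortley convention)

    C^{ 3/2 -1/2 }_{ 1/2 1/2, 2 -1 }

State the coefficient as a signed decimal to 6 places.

√[4·1!0!3!/5! · 1!0!1!3!1!2!] = √(12/5)
  +(−1)^0/∏(0,1,0,1,0,2)! = 1/2  (running 1/2)
⟨..|..⟩ = √(12/5)·(1/2) = +0.774597

+√(3/5) ≈ +0.774597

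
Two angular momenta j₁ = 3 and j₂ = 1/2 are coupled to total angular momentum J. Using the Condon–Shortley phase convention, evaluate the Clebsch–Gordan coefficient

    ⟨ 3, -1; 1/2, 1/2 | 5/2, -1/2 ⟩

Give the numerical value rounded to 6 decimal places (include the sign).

√[6·1!5!0!/7! · 2!4!1!0!2!3!] = √(576/7)
  +(−1)^1/∏(1,0,3,0,2,0)! = -1/12  (running -1/12)
⟨..|..⟩ = √(576/7)·(-1/12) = -0.755929

-0.755929  (= −√(4/7))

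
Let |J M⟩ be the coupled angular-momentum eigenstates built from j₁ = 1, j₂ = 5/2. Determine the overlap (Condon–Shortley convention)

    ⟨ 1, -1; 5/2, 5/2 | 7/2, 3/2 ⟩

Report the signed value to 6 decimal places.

triangle: 0!×2!×5!/8! = 240/40320
(j±m)!: 0!×2!×5!×0!×5!×2! = 57600
prefactor² = (2J+1)×Δ×N² = 19200/7
  k=0: +1/(0!×0!×2!×5!×0!×0!) = 1/240
Σ = 1/240  ⇒  CG² = 19200/7×1/240² = 1/21
CG = +√(1/21) = +0.218218

+0.218218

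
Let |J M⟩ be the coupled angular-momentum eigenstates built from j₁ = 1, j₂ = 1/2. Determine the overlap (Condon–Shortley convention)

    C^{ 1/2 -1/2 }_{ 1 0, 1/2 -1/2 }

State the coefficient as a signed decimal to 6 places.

√[2·1!1!0!/3! · 1!1!0!1!0!1!] = √(1/3)
  +(−1)^0/∏(0,1,1,0,0,0)! = 1  (running 1)
⟨..|..⟩ = √(1/3)·(1) = +0.577350

+√(1/3) ≈ +0.577350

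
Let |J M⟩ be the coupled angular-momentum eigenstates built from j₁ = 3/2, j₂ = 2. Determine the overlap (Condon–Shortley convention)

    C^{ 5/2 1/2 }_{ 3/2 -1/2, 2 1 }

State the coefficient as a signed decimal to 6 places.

j₁+j₂−J=1  J+j₁−j₂=2  J−j₁+j₂=3  j₁+j₂+J+1=7
(j₁±m₁, j₂±m₂, J±M) = (1,2,3,1,3,2)
P² = 72/35
sum k=0..1:
  [0] +1/12 = 1/12
  [1] −1/2 = -1/2
S = -5/12
C² = P²·S² = 5/14 ; C = -0.597614

−√(5/14) ≈ -0.597614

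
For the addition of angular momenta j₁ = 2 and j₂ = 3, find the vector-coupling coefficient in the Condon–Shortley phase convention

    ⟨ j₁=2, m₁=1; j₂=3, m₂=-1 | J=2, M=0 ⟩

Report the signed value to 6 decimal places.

j₁+j₂−J=3  J+j₁−j₂=1  J−j₁+j₂=3  j₁+j₂+J+1=8
(j₁±m₁, j₂±m₂, J±M) = (3,1,2,4,2,2)
P² = 36/7
sum k=0..1:
  [0] +1/12 = 1/12
  [1] −1/4 = -1/4
S = -1/6
C² = P²·S² = 1/7 ; C = -0.377964

−√(1/7) = -0.377964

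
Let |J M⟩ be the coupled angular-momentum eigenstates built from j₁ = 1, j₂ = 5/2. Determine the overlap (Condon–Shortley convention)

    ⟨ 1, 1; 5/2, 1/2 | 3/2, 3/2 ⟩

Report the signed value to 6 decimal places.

+√(1/15) = +0.258199

triangle: 2!×0!×3!/6! = 12/720
(j±m)!: 2!×0!×3!×2!×3!×0! = 144
prefactor² = (2J+1)×Δ×N² = 48/5
  k=0: +1/(0!×2!×0!×3!×0!×0!) = 1/12
Σ = 1/12  ⇒  CG² = 48/5×1/12² = 1/15
CG = +√(1/15) = +0.258199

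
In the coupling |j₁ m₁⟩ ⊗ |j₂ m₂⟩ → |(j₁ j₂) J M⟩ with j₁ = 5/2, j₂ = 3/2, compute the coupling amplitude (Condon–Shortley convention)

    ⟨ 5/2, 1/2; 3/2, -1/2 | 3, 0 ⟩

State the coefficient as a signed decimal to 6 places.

+0.447214  (= +√(1/5))

triangle: 1!×4!×2!/8! = 48/40320
(j±m)!: 3!×2!×1!×2!×3!×3! = 864
prefactor² = (2J+1)×Δ×N² = 36/5
  k=0: +1/(0!×1!×2!×1!×2!×1!) = 1/4
  k=1: −1/(1!×0!×1!×0!×3!×2!) = -1/12
Σ = 1/6  ⇒  CG² = 36/5×1/6² = 1/5
CG = +√(1/5) = +0.447214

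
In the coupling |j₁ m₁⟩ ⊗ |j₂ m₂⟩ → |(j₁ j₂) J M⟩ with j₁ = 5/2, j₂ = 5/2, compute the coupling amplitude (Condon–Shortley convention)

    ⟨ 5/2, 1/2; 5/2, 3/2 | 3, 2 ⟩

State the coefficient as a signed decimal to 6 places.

−√(1/12) ≈ -0.288675

triangle: 2!×3!×3!/9! = 72/362880
(j±m)!: 3!×2!×4!×1!×5!×1! = 34560
prefactor² = (2J+1)×Δ×N² = 48
  k=1: −1/(1!×1!×1!×3!×2!×0!) = -1/12
  k=2: +1/(2!×0!×0!×2!×3!×1!) = 1/24
Σ = -1/24  ⇒  CG² = 48×(-1/24)² = 1/12
CG = −√(1/12) = -0.288675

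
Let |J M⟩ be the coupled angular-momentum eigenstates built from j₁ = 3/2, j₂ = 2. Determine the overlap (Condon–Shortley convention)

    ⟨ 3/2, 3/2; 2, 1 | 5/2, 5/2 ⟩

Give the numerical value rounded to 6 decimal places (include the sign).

+√(3/7) = +0.654654

j₁+j₂−J=1  J+j₁−j₂=2  J−j₁+j₂=3  j₁+j₂+J+1=7
(j₁±m₁, j₂±m₂, J±M) = (3,0,3,1,5,0)
P² = 432/7
sum k=0..0:
  [0] +1/12 = 1/12
S = 1/12
C² = P²·S² = 3/7 ; C = +0.654654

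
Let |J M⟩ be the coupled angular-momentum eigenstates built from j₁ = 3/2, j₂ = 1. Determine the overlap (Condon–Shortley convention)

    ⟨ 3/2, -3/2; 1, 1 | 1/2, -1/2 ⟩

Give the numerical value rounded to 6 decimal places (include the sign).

j₁+j₂−J=2  J+j₁−j₂=1  J−j₁+j₂=0  j₁+j₂+J+1=4
(j₁±m₁, j₂±m₂, J±M) = (0,3,2,0,0,1)
P² = 2
sum k=2..2:
  [2] +1/2 = 1/2
S = 1/2
C² = P²·S² = 1/2 ; C = +0.707107

+√(1/2) = +0.707107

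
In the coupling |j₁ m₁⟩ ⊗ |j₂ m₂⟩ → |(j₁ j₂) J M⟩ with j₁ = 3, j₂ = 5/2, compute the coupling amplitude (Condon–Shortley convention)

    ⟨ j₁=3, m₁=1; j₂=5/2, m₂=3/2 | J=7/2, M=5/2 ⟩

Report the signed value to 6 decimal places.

triangle: 2!·4!·3!/10! = 288/3628800
(j±m)!: 4!·2!·4!·1!·6!·1! = 829440
prefactor² = (2J+1)·Δ·N² = 18432/35
  k=1: −1/(1!·1!·1!·3!·3!·0!) = -1/36
  k=2: +1/(2!·0!·0!·2!·4!·1!) = 1/96
Σ = -5/288  ⇒  CG² = 18432/35·(-5/288)² = 10/63
CG = −√(10/63) = -0.398410

-0.398410  (= −√(10/63))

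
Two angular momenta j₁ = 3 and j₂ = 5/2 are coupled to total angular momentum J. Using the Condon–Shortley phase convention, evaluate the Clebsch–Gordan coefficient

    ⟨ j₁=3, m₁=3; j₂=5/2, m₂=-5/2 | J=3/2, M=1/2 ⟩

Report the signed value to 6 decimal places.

+0.597614  (= +√(5/14))

j₁+j₂−J=4  J+j₁−j₂=2  J−j₁+j₂=1  j₁+j₂+J+1=8
(j₁±m₁, j₂±m₂, J±M) = (6,0,0,5,2,1)
P² = 5760/7
sum k=0..0:
  [0] +1/48 = 1/48
S = 1/48
C² = P²·S² = 5/14 ; C = +0.597614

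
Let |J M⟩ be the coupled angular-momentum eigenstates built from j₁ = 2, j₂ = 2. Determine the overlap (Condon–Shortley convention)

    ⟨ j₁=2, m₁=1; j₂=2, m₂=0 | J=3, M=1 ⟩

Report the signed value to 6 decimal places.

+√(1/5) ≈ +0.447214

√[7·1!3!3!/8! · 3!1!2!2!4!2!] = √(36/5)
  +(−1)^0/∏(0,1,1,2,2,1)! = 1/4  (running 1/4)
  +(−1)^1/∏(1,0,0,1,3,2)! = -1/12  (running 1/6)
⟨..|..⟩ = √(36/5)·(1/6) = +0.447214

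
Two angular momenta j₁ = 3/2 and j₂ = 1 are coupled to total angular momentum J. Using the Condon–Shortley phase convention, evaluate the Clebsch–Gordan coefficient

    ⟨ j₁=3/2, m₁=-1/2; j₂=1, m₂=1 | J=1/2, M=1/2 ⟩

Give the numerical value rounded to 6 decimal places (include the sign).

triangle: 2!*1!*0!/4! = 2/24
(j±m)!: 1!*2!*2!*0!*1!*0! = 4
prefactor² = (2J+1)*Δ*N² = 2/3
  k=2: +1/(2!*0!*0!*0!*1!*0!) = 1/2
Σ = 1/2  ⇒  CG² = 2/3*1/2² = 1/6
CG = +√(1/6) = +0.408248

+0.408248  (= +√(1/6))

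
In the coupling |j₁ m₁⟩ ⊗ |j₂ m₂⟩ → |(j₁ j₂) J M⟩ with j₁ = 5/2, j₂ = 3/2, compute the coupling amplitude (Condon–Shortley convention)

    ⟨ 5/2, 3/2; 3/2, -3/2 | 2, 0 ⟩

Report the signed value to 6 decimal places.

+0.654654

triangle: 2!×3!×1!/7! = 12/5040
(j±m)!: 4!×1!×0!×3!×2!×2! = 576
prefactor² = (2J+1)×Δ×N² = 48/7
  k=0: +1/(0!×2!×1!×0!×2!×1!) = 1/4
Σ = 1/4  ⇒  CG² = 48/7×1/4² = 3/7
CG = +√(3/7) = +0.654654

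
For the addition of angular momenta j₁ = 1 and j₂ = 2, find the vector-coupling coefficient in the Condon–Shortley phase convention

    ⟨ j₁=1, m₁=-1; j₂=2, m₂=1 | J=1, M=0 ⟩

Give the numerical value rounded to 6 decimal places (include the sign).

√[3·2!0!2!/5! · 0!2!3!1!1!1!] = √(6/5)
  +(−1)^2/∏(2,0,0,1,0,1)! = 1/2  (running 1/2)
⟨..|..⟩ = √(6/5)·(1/2) = +0.547723

+0.547723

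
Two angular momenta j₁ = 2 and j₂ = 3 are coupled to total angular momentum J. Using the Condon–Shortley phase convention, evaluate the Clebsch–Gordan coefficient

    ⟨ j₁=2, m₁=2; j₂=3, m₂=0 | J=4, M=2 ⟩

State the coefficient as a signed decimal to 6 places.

√[9·1!3!5!/10! · 4!0!3!3!6!2!] = √(15552/7)
  +(−1)^0/∏(0,1,0,3,3,2)! = 1/72  (running 1/72)
⟨..|..⟩ = √(15552/7)·(1/72) = +0.654654

+0.654654  (= +√(3/7))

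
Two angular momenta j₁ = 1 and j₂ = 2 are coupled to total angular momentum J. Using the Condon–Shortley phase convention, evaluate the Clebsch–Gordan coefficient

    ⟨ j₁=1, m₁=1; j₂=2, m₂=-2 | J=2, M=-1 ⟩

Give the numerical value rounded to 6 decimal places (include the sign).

triangle: 1!·1!·3!/6! = 6/720
(j±m)!: 2!·0!·0!·4!·1!·3! = 288
prefactor² = (2J+1)·Δ·N² = 12
  k=0: +1/(0!·1!·0!·0!·1!·3!) = 1/6
Σ = 1/6  ⇒  CG² = 12·1/6² = 1/3
CG = +√(1/3) = +0.577350

+√(1/3) ≈ +0.577350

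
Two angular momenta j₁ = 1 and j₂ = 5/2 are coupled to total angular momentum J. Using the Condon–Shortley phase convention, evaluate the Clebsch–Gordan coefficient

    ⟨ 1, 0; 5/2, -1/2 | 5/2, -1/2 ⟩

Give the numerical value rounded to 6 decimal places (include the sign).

+0.169031  (= +√(1/35))

j₁+j₂−J=1  J+j₁−j₂=1  J−j₁+j₂=4  j₁+j₂+J+1=7
(j₁±m₁, j₂±m₂, J±M) = (1,1,2,3,2,3)
P² = 144/35
sum k=0..1:
  [0] +1/4 = 1/4
  [1] −1/6 = -1/6
S = 1/12
C² = P²·S² = 1/35 ; C = +0.169031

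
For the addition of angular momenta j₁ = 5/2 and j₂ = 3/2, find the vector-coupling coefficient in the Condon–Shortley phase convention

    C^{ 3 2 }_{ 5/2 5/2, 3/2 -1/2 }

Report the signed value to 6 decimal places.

triangle: 1!*4!*2!/8! = 48/40320
(j±m)!: 5!*0!*1!*2!*5!*1! = 28800
prefactor² = (2J+1)*Δ*N² = 240
  k=0: +1/(0!*1!*0!*1!*4!*1!) = 1/24
Σ = 1/24  ⇒  CG² = 240*1/24² = 5/12
CG = +√(5/12) = +0.645497

+√(5/12) = +0.645497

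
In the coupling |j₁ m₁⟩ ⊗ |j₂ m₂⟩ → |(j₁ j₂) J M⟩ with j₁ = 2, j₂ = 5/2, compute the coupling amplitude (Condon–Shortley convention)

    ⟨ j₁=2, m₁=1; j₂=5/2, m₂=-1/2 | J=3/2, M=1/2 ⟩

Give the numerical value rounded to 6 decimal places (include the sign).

j₁+j₂−J=3  J+j₁−j₂=1  J−j₁+j₂=2  j₁+j₂+J+1=7
(j₁±m₁, j₂±m₂, J±M) = (3,1,2,3,2,1)
P² = 48/35
sum k=0..1:
  [0] +1/12 = 1/12
  [1] −1/2 = -1/2
S = -5/12
C² = P²·S² = 5/21 ; C = -0.487950

-0.487950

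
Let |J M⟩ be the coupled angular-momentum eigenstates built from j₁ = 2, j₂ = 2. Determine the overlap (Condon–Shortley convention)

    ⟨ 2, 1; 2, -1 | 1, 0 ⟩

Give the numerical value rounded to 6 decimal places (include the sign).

√[3·3!1!1!/6! · 3!1!1!3!1!1!] = √(9/10)
  +(−1)^0/∏(0,3,1,1,0,0)! = 1/6  (running 1/6)
  +(−1)^1/∏(1,2,0,0,1,1)! = -1/2  (running -1/3)
⟨..|..⟩ = √(9/10)·(-1/3) = -0.316228

-0.316228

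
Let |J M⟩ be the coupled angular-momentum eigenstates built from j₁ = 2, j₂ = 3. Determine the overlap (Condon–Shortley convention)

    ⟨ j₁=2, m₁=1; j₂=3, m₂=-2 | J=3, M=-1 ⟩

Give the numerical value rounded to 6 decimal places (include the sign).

√[7·2!2!4!/9! · 3!1!1!5!2!4!] = √(64)
  +(−1)^0/∏(0,2,1,1,1,3)! = 1/12  (running 1/12)
  +(−1)^1/∏(1,1,0,0,2,4)! = -1/48  (running 1/16)
⟨..|..⟩ = √(64)·(1/16) = +0.500000

+0.500000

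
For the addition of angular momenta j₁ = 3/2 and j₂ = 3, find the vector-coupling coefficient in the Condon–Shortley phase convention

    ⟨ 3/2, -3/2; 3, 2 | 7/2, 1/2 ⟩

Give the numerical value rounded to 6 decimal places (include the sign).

-0.487950  (= −√(5/21))

√[8·1!2!5!/9! · 0!3!5!1!4!3!] = √(3840/7)
  +(−1)^1/∏(1,0,2,4,0,1)! = -1/48  (running -1/48)
⟨..|..⟩ = √(3840/7)·(-1/48) = -0.487950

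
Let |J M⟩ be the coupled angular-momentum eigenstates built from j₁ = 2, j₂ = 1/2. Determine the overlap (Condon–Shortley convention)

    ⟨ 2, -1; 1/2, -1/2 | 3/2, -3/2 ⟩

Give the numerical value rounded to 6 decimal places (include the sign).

+0.447214

triangle: 1!×3!×0!/5! = 6/120
(j±m)!: 1!×3!×0!×1!×0!×3! = 36
prefactor² = (2J+1)×Δ×N² = 36/5
  k=0: +1/(0!×1!×3!×0!×0!×0!) = 1/6
Σ = 1/6  ⇒  CG² = 36/5×1/6² = 1/5
CG = +√(1/5) = +0.447214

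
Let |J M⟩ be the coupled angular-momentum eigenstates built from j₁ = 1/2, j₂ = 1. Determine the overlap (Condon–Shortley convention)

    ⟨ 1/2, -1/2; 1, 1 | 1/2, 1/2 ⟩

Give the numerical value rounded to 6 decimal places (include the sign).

-0.816497

j₁+j₂−J=1  J+j₁−j₂=0  J−j₁+j₂=1  j₁+j₂+J+1=3
(j₁±m₁, j₂±m₂, J±M) = (0,1,2,0,1,0)
P² = 2/3
sum k=1..1:
  [1] −1/1 = -1
S = -1
C² = P²·S² = 2/3 ; C = -0.816497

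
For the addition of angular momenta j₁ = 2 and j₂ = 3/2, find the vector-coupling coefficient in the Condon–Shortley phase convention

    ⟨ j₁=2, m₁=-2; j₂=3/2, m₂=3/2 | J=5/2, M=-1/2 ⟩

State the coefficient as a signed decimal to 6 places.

-0.414039

j₁+j₂−J=1  J+j₁−j₂=3  J−j₁+j₂=2  j₁+j₂+J+1=7
(j₁±m₁, j₂±m₂, J±M) = (0,4,3,0,2,3)
P² = 864/35
sum k=1..1:
  [1] −1/12 = -1/12
S = -1/12
C² = P²·S² = 6/35 ; C = -0.414039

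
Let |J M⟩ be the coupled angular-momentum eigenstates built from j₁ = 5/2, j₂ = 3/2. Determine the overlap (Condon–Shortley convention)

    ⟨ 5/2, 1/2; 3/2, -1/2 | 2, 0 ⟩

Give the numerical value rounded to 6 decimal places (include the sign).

j₁+j₂−J=2  J+j₁−j₂=3  J−j₁+j₂=1  j₁+j₂+J+1=7
(j₁±m₁, j₂±m₂, J±M) = (3,2,1,2,2,2)
P² = 8/7
sum k=0..1:
  [0] +1/4 = 1/4
  [1] −1/2 = -1/2
S = -1/4
C² = P²·S² = 1/14 ; C = -0.267261

−√(1/14) ≈ -0.267261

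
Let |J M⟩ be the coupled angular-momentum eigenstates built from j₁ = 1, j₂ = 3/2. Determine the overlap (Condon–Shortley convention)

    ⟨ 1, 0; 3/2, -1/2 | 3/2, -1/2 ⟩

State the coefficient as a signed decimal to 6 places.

+√(1/15) ≈ +0.258199

√[4·1!1!2!/5! · 1!1!1!2!1!2!] = √(4/15)
  +(−1)^0/∏(0,1,1,1,0,1)! = 1  (running 1)
  +(−1)^1/∏(1,0,0,0,1,2)! = -1/2  (running 1/2)
⟨..|..⟩ = √(4/15)·(1/2) = +0.258199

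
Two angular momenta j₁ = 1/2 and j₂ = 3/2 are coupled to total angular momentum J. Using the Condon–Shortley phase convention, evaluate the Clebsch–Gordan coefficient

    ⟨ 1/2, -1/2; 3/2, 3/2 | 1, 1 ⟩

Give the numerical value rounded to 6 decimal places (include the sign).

−√(3/4) = -0.866025

j₁+j₂−J=1  J+j₁−j₂=0  J−j₁+j₂=2  j₁+j₂+J+1=4
(j₁±m₁, j₂±m₂, J±M) = (0,1,3,0,2,0)
P² = 3
sum k=1..1:
  [1] −1/2 = -1/2
S = -1/2
C² = P²·S² = 3/4 ; C = -0.866025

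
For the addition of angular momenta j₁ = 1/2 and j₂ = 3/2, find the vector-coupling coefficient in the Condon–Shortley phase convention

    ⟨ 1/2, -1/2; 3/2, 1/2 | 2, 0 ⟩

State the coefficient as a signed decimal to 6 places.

√[5·0!1!3!/5! · 0!1!2!1!2!2!] = √(2)
  +(−1)^0/∏(0,0,1,2,0,1)! = 1/2  (running 1/2)
⟨..|..⟩ = √(2)·(1/2) = +0.707107

+√(1/2) ≈ +0.707107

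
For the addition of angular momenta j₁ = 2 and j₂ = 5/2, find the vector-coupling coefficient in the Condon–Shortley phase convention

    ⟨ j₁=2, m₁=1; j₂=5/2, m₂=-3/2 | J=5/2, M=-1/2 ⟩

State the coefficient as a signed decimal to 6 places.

+0.414039  (= +√(6/35))

√[6·2!2!3!/8! · 3!1!1!4!2!3!] = √(216/35)
  +(−1)^0/∏(0,2,1,1,1,2)! = 1/4  (running 1/4)
  +(−1)^1/∏(1,1,0,0,2,3)! = -1/12  (running 1/6)
⟨..|..⟩ = √(216/35)·(1/6) = +0.414039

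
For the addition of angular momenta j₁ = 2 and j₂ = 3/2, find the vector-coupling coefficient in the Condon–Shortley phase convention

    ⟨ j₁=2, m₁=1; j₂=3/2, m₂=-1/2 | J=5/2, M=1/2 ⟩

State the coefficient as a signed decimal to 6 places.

triangle: 1!×3!×2!/7! = 12/5040
(j±m)!: 3!×1!×1!×2!×3!×2! = 144
prefactor² = (2J+1)×Δ×N² = 72/35
  k=0: +1/(0!×1!×1!×1!×2!×1!) = 1/2
  k=1: −1/(1!×0!×0!×0!×3!×2!) = -1/12
Σ = 5/12  ⇒  CG² = 72/35×5/12² = 5/14
CG = +√(5/14) = +0.597614

+0.597614  (= +√(5/14))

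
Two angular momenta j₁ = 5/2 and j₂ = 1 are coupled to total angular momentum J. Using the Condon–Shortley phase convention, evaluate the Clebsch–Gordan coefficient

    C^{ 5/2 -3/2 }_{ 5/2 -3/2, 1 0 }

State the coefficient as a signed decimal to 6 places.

triangle: 1!×4!×1!/7! = 24/5040
(j±m)!: 1!×4!×1!×1!×1!×4! = 576
prefactor² = (2J+1)×Δ×N² = 576/35
  k=0: +1/(0!×1!×4!×1!×0!×0!) = 1/24
  k=1: −1/(1!×0!×3!×0!×1!×1!) = -1/6
Σ = -1/8  ⇒  CG² = 576/35×(-1/8)² = 9/35
CG = −√(9/35) = -0.507093

−√(9/35) = -0.507093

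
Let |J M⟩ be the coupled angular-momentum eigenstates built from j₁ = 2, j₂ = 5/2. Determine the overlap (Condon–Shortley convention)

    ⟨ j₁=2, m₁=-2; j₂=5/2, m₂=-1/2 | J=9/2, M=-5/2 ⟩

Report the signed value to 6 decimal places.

triangle: 0!*4!*5!/10! = 2880/3628800
(j±m)!: 0!*4!*2!*3!*2!*7! = 2903040
prefactor² = (2J+1)*Δ*N² = 23040
  k=0: +1/(0!*0!*4!*2!*0!*3!) = 1/288
Σ = 1/288  ⇒  CG² = 23040*1/288² = 5/18
CG = +√(5/18) = +0.527046

+0.527046  (= +√(5/18))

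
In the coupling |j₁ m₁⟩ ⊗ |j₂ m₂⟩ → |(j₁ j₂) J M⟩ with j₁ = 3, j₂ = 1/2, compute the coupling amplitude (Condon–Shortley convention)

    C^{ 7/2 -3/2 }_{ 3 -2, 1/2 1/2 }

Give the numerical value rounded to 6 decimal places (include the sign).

j₁+j₂−J=0  J+j₁−j₂=6  J−j₁+j₂=1  j₁+j₂+J+1=8
(j₁±m₁, j₂±m₂, J±M) = (1,5,1,0,2,5)
P² = 28800/7
sum k=0..0:
  [0] +1/120 = 1/120
S = 1/120
C² = P²·S² = 2/7 ; C = +0.534522

+√(2/7) = +0.534522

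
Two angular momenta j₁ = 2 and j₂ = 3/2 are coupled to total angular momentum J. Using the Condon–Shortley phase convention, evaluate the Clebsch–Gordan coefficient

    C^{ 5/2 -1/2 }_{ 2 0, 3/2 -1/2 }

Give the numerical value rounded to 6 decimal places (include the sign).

triangle: 1!·3!·2!/7! = 12/5040
(j±m)!: 2!·2!·1!·2!·2!·3! = 96
prefactor² = (2J+1)·Δ·N² = 48/35
  k=0: +1/(0!·1!·2!·1!·1!·1!) = 1/2
  k=1: −1/(1!·0!·1!·0!·2!·2!) = -1/4
Σ = 1/4  ⇒  CG² = 48/35·1/4² = 3/35
CG = +√(3/35) = +0.292770

+0.292770  (= +√(3/35))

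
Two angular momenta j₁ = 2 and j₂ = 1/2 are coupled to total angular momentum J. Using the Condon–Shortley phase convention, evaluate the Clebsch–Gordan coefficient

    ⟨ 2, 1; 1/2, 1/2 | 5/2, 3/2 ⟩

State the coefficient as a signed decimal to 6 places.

√[6·0!4!1!/6! · 3!1!1!0!4!1!] = √(144/5)
  +(−1)^0/∏(0,0,1,1,3,0)! = 1/6  (running 1/6)
⟨..|..⟩ = √(144/5)·(1/6) = +0.894427

+√(4/5) ≈ +0.894427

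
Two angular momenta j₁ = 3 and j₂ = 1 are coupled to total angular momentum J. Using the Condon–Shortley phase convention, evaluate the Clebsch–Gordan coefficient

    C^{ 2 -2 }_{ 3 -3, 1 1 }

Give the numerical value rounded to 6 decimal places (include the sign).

+0.845154

j₁+j₂−J=2  J+j₁−j₂=4  J−j₁+j₂=0  j₁+j₂+J+1=7
(j₁±m₁, j₂±m₂, J±M) = (0,6,2,0,0,4)
P² = 11520/7
sum k=2..2:
  [2] +1/48 = 1/48
S = 1/48
C² = P²·S² = 5/7 ; C = +0.845154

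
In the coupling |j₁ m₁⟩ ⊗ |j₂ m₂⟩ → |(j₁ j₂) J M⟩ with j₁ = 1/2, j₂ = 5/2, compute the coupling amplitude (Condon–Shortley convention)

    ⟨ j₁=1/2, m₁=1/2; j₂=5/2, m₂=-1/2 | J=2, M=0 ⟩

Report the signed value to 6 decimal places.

triangle: 1!*0!*4!/6! = 24/720
(j±m)!: 1!*0!*2!*3!*2!*2! = 48
prefactor² = (2J+1)*Δ*N² = 8
  k=0: +1/(0!*1!*0!*2!*0!*2!) = 1/4
Σ = 1/4  ⇒  CG² = 8*1/4² = 1/2
CG = +√(1/2) = +0.707107

+0.707107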